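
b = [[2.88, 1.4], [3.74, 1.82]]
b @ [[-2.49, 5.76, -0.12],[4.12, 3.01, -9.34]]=[[-1.40, 20.80, -13.42], [-1.81, 27.02, -17.45]]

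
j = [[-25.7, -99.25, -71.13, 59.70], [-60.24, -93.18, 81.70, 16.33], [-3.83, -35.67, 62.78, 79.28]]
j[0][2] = -71.13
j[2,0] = -3.83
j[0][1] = -99.25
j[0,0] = -25.7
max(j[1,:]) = 81.7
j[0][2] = -71.13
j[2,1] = -35.67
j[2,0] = -3.83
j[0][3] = 59.7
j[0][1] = -99.25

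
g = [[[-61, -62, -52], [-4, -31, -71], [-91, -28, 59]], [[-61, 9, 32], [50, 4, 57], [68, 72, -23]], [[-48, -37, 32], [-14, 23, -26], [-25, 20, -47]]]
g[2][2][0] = -25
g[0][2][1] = -28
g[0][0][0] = -61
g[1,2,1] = 72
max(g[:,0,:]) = 32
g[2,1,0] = -14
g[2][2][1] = 20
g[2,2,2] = -47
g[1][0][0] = -61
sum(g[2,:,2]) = -41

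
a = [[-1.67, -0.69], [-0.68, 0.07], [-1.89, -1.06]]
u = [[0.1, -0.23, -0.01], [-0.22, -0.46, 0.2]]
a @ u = [[-0.02, 0.70, -0.12], [-0.08, 0.12, 0.02], [0.04, 0.92, -0.19]]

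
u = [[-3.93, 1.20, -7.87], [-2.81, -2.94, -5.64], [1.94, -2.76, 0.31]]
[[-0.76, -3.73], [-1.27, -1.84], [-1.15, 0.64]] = u@[[-0.37, -0.06], [0.19, -0.22], [0.31, 0.47]]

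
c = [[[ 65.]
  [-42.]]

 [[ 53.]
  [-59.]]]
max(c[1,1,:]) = -59.0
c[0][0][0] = 65.0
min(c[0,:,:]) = -42.0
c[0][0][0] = 65.0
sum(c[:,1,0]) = -101.0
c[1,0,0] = 53.0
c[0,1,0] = -42.0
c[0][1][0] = -42.0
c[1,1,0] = -59.0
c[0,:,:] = [[65.0], [-42.0]]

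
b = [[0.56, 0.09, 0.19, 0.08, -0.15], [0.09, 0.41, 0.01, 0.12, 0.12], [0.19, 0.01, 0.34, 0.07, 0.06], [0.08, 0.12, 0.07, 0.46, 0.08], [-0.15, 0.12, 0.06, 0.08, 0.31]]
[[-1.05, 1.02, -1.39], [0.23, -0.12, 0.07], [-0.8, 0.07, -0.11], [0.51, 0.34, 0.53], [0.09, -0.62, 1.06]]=b@[[-2.22, 1.83, -2.07], [0.99, -0.67, -0.39], [-1.23, -0.83, 0.20], [1.65, 0.88, 1.2], [-1.35, -0.92, 2.21]]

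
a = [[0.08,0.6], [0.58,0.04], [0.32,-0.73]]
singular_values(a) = [0.97, 0.63]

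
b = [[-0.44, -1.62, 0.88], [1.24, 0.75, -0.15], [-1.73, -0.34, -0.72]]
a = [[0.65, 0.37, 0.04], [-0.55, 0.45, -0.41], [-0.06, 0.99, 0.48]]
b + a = [[0.21, -1.25, 0.92], [0.69, 1.20, -0.56], [-1.79, 0.65, -0.24]]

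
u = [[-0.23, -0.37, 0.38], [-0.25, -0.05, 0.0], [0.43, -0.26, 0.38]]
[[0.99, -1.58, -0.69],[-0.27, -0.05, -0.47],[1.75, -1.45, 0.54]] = u @ [[1.38,0.26,1.74],[-1.45,-0.32,0.77],[2.04,-4.32,-0.02]]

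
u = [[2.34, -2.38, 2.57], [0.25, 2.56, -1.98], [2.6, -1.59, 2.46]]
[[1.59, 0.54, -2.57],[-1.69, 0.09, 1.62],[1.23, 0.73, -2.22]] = u@[[-0.09, 0.17, -0.36],[-0.38, 0.22, 0.53],[0.35, 0.26, -0.18]]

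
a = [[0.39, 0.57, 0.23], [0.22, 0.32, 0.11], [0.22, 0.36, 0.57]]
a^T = [[0.39, 0.22, 0.22],[0.57, 0.32, 0.36],[0.23, 0.11, 0.57]]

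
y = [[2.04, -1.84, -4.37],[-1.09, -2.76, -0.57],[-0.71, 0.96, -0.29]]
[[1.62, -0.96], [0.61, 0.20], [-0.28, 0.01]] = y@ [[0.15, -0.15],[-0.24, -0.05],[-0.2, 0.17]]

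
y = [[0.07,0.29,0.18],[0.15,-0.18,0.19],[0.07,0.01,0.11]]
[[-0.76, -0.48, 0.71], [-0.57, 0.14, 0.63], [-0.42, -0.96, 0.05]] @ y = [[-0.08, -0.13, -0.15], [0.03, -0.18, -0.01], [-0.17, 0.05, -0.25]]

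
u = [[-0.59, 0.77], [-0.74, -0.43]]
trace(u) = -1.02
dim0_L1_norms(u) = [1.33, 1.2]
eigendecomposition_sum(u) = [[(-0.29+0.35j),0.38+0.26j], [-0.37-0.25j,(-0.22+0.4j)]] + [[(-0.29-0.35j), (0.38-0.26j)], [(-0.37+0.25j), -0.22-0.40j]]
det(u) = 0.82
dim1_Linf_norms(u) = [0.77, 0.74]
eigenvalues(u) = [(-0.51+0.75j), (-0.51-0.75j)]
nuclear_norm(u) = 1.82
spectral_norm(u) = 0.99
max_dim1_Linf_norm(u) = 0.77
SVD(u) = [[-0.92, -0.39], [-0.39, 0.92]] @ diag([0.992506060974685, 0.8297178550136877]) @ [[0.84, -0.55], [-0.55, -0.84]]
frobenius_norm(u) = 1.29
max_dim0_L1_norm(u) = 1.33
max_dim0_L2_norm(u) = 0.95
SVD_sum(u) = [[-0.77, 0.5], [-0.32, 0.21]] + [[0.18, 0.27], [-0.42, -0.64]]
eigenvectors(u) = [[0.71+0.00j,  (0.71-0j)], [(0.07+0.7j),  (0.07-0.7j)]]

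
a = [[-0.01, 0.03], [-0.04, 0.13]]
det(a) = -0.000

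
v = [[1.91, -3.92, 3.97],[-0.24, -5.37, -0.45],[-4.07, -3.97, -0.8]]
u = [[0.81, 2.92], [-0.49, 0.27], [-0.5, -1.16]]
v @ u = [[1.48, -0.09], [2.66, -1.63], [-0.95, -12.03]]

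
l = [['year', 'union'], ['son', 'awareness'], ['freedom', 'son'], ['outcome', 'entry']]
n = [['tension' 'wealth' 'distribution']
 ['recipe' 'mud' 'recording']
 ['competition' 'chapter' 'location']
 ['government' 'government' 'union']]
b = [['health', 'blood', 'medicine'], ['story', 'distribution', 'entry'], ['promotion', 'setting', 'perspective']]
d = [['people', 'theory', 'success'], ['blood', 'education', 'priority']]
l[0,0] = 'year'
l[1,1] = 'awareness'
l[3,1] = 'entry'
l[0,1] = 'union'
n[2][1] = 'chapter'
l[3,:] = ['outcome', 'entry']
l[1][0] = 'son'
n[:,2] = ['distribution', 'recording', 'location', 'union']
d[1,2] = 'priority'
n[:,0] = ['tension', 'recipe', 'competition', 'government']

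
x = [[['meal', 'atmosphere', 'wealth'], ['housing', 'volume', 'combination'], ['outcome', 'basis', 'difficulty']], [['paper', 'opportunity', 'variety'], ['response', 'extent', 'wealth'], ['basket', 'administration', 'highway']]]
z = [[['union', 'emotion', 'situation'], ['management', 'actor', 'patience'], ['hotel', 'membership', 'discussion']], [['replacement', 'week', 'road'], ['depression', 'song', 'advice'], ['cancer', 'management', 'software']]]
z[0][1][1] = 'actor'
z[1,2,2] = 'software'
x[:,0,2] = ['wealth', 'variety']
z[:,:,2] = [['situation', 'patience', 'discussion'], ['road', 'advice', 'software']]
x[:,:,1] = [['atmosphere', 'volume', 'basis'], ['opportunity', 'extent', 'administration']]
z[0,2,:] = ['hotel', 'membership', 'discussion']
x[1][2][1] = 'administration'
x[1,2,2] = 'highway'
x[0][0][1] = 'atmosphere'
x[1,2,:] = ['basket', 'administration', 'highway']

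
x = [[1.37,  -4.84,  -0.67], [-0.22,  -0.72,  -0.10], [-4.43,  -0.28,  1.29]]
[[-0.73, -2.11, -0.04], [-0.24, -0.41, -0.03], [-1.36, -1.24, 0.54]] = x @ [[0.31, 0.23, 0.06],[0.23, 0.51, -0.06],[0.06, -0.06, 0.61]]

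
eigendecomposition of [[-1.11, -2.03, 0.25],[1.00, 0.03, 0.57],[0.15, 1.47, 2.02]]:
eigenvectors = [[-0.81+0.00j, -0.81-0.00j, (-0.06+0j)], [(0.17+0.5j), (0.17-0.5j), 0.22+0.00j], [(0.07-0.24j), (0.07+0.24j), 0.97+0.00j]]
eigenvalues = [(-0.7+1.31j), (-0.7-1.31j), (2.34+0j)]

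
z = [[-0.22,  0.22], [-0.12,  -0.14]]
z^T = [[-0.22, -0.12], [0.22, -0.14]]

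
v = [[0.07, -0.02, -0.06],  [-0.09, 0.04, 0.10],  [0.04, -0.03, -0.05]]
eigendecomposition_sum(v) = [[0.09+0.00j, -0.00+0.00j, (-0.06-0j)], [(-0.12+0j), 0.00+0.00j, 0.08+0.00j], [(0.07+0j), (-0+0j), (-0.05-0j)]] + [[-0.01-0.00j,(-0.01+0j),-0.00+0.01j], [0.01+0.02j,0.02+0.00j,0.01-0.02j], [-0.02-0.01j,-0.01+0.01j,-0.00+0.02j]] + [[(-0.01+0j), (-0.01-0j), (-0-0.01j)], [0.01-0.02j, 0.02-0.00j, 0.01+0.02j], [-0.02+0.01j, -0.01-0.01j, -0.00-0.02j]]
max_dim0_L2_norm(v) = 0.13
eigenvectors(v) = [[(0.55+0j), (0.32-0.18j), 0.32+0.18j], [-0.71+0.00j, (-0.71+0j), (-0.71-0j)], [0.44+0.00j, (0.53-0.28j), (0.53+0.28j)]]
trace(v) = 0.06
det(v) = 0.00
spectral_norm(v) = 0.18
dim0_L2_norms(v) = [0.12, 0.05, 0.13]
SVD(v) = [[-0.51, -0.71, 0.48], [0.77, -0.13, 0.63], [-0.38, 0.69, 0.61]] @ diag([0.18250577529695491, 0.01642664024208889, 0.0046698472795581635]) @ [[-0.66, 0.29, 0.69],  [-0.63, -0.72, -0.3],  [0.41, -0.64, 0.65]]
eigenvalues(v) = [(0.05+0j), (0.01+0.02j), (0.01-0.02j)]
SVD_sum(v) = [[0.06, -0.03, -0.06],[-0.09, 0.04, 0.1],[0.05, -0.02, -0.05]] + [[0.01,0.01,0.00], [0.00,0.0,0.0], [-0.01,-0.01,-0.0]] + [[0.0,-0.00,0.0], [0.0,-0.00,0.0], [0.0,-0.00,0.00]]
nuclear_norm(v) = 0.20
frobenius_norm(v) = 0.18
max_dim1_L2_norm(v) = 0.14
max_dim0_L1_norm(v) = 0.21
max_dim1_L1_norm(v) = 0.23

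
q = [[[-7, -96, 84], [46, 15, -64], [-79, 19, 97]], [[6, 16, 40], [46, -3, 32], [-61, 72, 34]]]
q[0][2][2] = 97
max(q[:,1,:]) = 46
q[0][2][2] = 97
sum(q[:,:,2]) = 223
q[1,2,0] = -61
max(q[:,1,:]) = 46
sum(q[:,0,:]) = 43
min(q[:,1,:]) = -64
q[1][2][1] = 72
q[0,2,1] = 19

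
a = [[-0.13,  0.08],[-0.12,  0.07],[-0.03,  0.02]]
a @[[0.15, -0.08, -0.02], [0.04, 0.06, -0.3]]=[[-0.02,0.02,-0.02],[-0.02,0.01,-0.02],[-0.00,0.0,-0.01]]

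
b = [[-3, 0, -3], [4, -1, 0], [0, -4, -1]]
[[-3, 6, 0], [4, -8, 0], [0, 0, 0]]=b @ [[1, -2, 0], [0, 0, 0], [0, 0, 0]]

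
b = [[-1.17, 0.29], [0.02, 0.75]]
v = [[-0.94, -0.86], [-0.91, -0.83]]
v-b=[[0.23, -1.15],[-0.93, -1.58]]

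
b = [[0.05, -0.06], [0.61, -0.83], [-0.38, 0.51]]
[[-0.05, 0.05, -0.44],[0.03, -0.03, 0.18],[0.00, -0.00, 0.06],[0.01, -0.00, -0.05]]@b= [[0.2, -0.26], [-0.09, 0.11], [-0.02, 0.03], [0.02, -0.03]]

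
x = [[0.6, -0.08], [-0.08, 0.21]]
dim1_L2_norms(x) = [0.61, 0.22]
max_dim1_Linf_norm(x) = 0.6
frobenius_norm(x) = 0.65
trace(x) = 0.81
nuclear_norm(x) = 0.81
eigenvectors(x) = [[0.98, 0.19], [-0.19, 0.98]]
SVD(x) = [[-0.98, 0.19],[0.19, 0.98]] @ diag([0.6157723890835798, 0.19422761091642005]) @ [[-0.98, 0.19], [0.19, 0.98]]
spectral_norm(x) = 0.62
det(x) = 0.12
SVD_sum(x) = [[0.59, -0.12], [-0.12, 0.02]] + [[0.01, 0.04],[0.04, 0.19]]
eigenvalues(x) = [0.62, 0.19]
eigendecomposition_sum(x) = [[0.59, -0.12], [-0.12, 0.02]] + [[0.01, 0.04], [0.04, 0.19]]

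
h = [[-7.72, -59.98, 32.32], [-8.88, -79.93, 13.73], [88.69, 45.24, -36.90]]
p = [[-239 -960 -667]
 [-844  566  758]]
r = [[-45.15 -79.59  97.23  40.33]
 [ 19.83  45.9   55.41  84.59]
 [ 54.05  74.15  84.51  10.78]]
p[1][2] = 758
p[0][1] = -960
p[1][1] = 566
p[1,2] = 758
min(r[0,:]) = -79.59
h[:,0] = [-7.72, -8.88, 88.69]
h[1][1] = -79.93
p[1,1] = 566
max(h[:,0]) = 88.69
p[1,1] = 566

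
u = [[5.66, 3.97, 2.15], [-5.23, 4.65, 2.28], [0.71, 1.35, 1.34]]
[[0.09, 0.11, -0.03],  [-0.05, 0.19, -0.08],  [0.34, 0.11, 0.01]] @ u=[[-0.09, 0.83, 0.40], [-1.33, 0.58, 0.22], [1.36, 1.87, 1.0]]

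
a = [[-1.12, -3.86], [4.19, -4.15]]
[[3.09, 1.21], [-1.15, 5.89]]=a @ [[-0.83, 0.85], [-0.56, -0.56]]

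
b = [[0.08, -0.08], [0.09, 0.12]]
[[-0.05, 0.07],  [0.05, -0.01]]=b @ [[-0.10, 0.41],[0.47, -0.43]]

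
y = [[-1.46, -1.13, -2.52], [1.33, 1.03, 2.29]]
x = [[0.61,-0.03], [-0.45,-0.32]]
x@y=[[-0.93, -0.72, -1.61], [0.23, 0.18, 0.4]]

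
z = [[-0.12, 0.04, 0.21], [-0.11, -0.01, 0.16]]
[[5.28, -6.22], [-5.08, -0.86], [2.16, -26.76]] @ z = [[0.05, 0.27, 0.11], [0.7, -0.19, -1.2], [2.68, 0.35, -3.83]]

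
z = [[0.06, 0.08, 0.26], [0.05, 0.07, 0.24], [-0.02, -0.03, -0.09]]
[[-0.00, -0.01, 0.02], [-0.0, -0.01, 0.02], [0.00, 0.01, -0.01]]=z@ [[0.11, 0.03, 0.05], [-0.06, 0.02, 0.12], [-0.02, -0.07, 0.04]]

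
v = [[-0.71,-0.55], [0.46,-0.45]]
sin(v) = [[-0.73,-0.48], [0.40,-0.50]]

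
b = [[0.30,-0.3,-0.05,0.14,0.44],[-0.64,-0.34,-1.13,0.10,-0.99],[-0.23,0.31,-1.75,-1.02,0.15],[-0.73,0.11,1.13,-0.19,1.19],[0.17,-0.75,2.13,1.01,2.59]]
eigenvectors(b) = [[(-0.19+0j),  (0.47+0j),  (0.13+0j),  -0.14-0.13j,  -0.14+0.13j], [(0.28+0j),  -0.60+0.00j,  0.79+0.00j,  -0.40-0.46j,  (-0.4+0.46j)], [0.05+0.00j,  0.15+0.00j,  (-0.21+0j),  -0.64+0.00j,  -0.64-0.00j], [(-0.26+0j),  -0.62+0.00j,  (0.54+0j),  (0.26+0.21j),  (0.26-0.21j)], [-0.90+0.00j,  (-0.1+0j),  0.17+0.00j,  0.23-0.11j,  0.23+0.11j]]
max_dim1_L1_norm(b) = 6.65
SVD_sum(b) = [[0.02, -0.05, 0.24, 0.08, 0.22], [-0.06, 0.19, -0.98, -0.35, -0.91], [-0.07, 0.20, -1.02, -0.36, -0.94], [0.07, -0.20, 1.04, 0.37, 0.96], [0.16, -0.48, 2.50, 0.88, 2.3]] + [[-0.03, 0.02, -0.06, -0.08, 0.11], [0.04, -0.02, 0.07, 0.08, -0.11], [-0.33, 0.19, -0.62, -0.74, 1.02], [-0.14, 0.08, -0.27, -0.32, 0.44], [-0.06, 0.03, -0.11, -0.13, 0.18]] + [[0.30, -0.23, -0.24, 0.19, 0.13],  [0.07, -0.05, -0.06, 0.04, 0.03],  [0.14, -0.11, -0.11, 0.09, 0.06],  [-0.48, 0.37, 0.39, -0.3, -0.2],  [0.25, -0.20, -0.21, 0.16, 0.11]] + [[0.01, 0.01, 0.00, -0.01, 0.0], [-0.68, -0.45, -0.16, 0.32, -0.00], [0.03, 0.02, 0.01, -0.02, 0.0], [-0.18, -0.12, -0.04, 0.08, -0.00], [-0.18, -0.12, -0.04, 0.09, -0.0]] + [[0.01, -0.05, 0.02, -0.05, -0.01],  [0.0, -0.0, 0.0, -0.00, -0.0],  [-0.00, 0.01, -0.0, 0.01, 0.00],  [0.00, -0.02, 0.01, -0.02, -0.00],  [-0.0, 0.02, -0.01, 0.02, 0.00]]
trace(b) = 0.61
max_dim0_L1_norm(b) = 6.19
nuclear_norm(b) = 8.09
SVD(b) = [[-0.08, 0.09, -0.47, -0.02, 0.88], [0.32, -0.1, -0.11, 0.94, 0.0], [0.33, 0.9, -0.22, -0.05, -0.18], [-0.34, 0.39, 0.75, 0.25, 0.33], [-0.82, 0.16, -0.4, 0.25, -0.30]] @ diag([4.343294178691532, 1.6277604804593655, 1.0749894615968127, 0.9571879821613046, 0.08532479042288156]) @ [[-0.05,0.14,-0.7,-0.25,-0.65],[-0.23,0.13,-0.43,-0.51,0.7],[-0.59,0.46,0.49,-0.37,-0.25],[-0.76,-0.51,-0.17,0.36,-0.0],[0.12,-0.70,0.23,-0.64,-0.16]]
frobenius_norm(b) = 4.86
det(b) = -0.62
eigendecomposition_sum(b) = [[(0.01+0j),-0.10+0.00j,(0.31-0j),(0.09-0j),(0.6+0j)], [(-0.02-0j),(0.15+0j),-0.45+0.00j,-0.13+0.00j,-0.87+0.00j], [-0.00-0.00j,0.03+0.00j,(-0.09+0j),(-0.02+0j),-0.17+0.00j], [(0.02+0j),-0.14+0.00j,0.43-0.00j,(0.12-0j),(0.82+0j)], [0.06+0.00j,(-0.49+0j),(1.48-0j),0.41-0.00j,2.83+0.00j]] + [[(0.32+0j), -0.06+0.00j, (-0.06+0j), (0.01+0j), (-0.1+0j)], [-0.41-0.00j, 0.08+0.00j, (0.08-0j), -0.02-0.00j, 0.12+0.00j], [(0.11+0j), -0.02+0.00j, (-0.02+0j), 0j, -0.03+0.00j], [(-0.43-0j), (0.08+0j), (0.08-0j), (-0.02-0j), (0.13+0j)], [(-0.07-0j), (0.01+0j), 0.01-0.00j, (-0-0j), (0.02+0j)]] + [[(-0.07-0j), -0.01+0.00j, (0.01-0j), (-0.05-0j), 0.03-0.00j], [-0.41-0.00j, (-0.05+0j), (0.07-0j), (-0.27-0j), (0.15-0j)], [0.11+0.00j, 0.01-0.00j, (-0.02+0j), 0.07+0.00j, -0.04+0.00j], [(-0.28-0j), (-0.03+0j), 0.05-0.00j, (-0.18-0j), (0.1-0j)], [-0.09-0.00j, -0.01+0.00j, 0.01-0.00j, -0.06-0.00j, (0.03-0j)]] + [[(0.02-0.12j), (-0.06+0.13j), (-0.16-0.19j), (0.04-0.29j), -0.04+0.14j], [0.10-0.36j, (-0.26+0.4j), -0.41-0.66j, (0.26-0.89j), (-0.2+0.42j)], [-0.22-0.33j, (0.14+0.48j), -0.81-0.12j, -0.54-0.81j, (0.2+0.45j)], [(-0.02+0.2j), 0.10-0.24j, 0.29+0.32j, -0.05+0.50j, 0.07-0.24j], [(0.13+0.08j), -0.13-0.15j, 0.31-0.09j, (0.33+0.2j), (-0.15-0.13j)]] + [[(0.02+0.12j), (-0.06-0.13j), -0.16+0.19j, (0.04+0.29j), (-0.04-0.14j)], [(0.1+0.36j), -0.26-0.40j, -0.41+0.66j, (0.26+0.89j), -0.20-0.42j], [(-0.22+0.33j), 0.14-0.48j, -0.81+0.12j, -0.54+0.81j, 0.20-0.45j], [(-0.02-0.2j), 0.10+0.24j, 0.29-0.32j, -0.05-0.50j, (0.07+0.24j)], [0.13-0.08j, (-0.13+0.15j), 0.31+0.09j, (0.33-0.2j), (-0.15+0.13j)]]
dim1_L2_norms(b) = [0.63, 1.67, 2.07, 1.81, 3.59]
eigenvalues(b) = [(3.02+0j), (0.38+0j), (-0.29+0j), (-1.25+0.54j), (-1.25-0.54j)]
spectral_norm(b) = 4.34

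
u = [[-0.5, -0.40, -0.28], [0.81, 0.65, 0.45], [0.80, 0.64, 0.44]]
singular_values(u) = [1.74, 0.0, 0.0]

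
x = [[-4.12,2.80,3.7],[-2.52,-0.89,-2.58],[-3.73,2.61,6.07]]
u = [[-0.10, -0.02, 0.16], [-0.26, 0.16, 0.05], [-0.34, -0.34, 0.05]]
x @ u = [[-1.57,-0.73,-0.33], [1.36,0.79,-0.58], [-2.37,-1.57,-0.16]]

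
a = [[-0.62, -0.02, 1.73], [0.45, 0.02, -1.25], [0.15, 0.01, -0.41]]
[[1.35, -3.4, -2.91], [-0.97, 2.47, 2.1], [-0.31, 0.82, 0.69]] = a@ [[1.76, 0.80, 1.38], [0.55, 1.68, -1.02], [1.42, -1.66, -1.20]]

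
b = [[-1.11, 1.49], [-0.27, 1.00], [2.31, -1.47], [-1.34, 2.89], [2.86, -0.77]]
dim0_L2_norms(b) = [4.08, 3.78]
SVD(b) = [[-0.35,  -0.18], [-0.17,  -0.28], [0.52,  -0.23], [-0.57,  -0.62], [0.51,  -0.67]] @ diag([5.188732971873512, 2.004831700316182]) @ [[0.74, -0.67],[-0.67, -0.74]]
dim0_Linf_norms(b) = [2.86, 2.89]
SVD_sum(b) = [[-1.35, 1.22], [-0.65, 0.58], [2.00, -1.81], [-2.17, 1.97], [1.96, -1.77]] + [[0.24, 0.27], [0.38, 0.42], [0.31, 0.34], [0.83, 0.92], [0.90, 1.00]]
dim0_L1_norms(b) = [7.89, 7.62]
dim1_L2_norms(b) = [1.86, 1.04, 2.74, 3.19, 2.96]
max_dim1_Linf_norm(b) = 2.89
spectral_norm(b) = 5.19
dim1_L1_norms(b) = [2.6, 1.27, 3.78, 4.23, 3.63]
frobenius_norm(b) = 5.56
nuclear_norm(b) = 7.19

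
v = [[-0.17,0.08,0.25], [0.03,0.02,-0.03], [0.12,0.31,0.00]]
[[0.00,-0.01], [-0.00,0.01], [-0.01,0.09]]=v @ [[-0.03, 0.33], [-0.02, 0.15], [-0.01, 0.12]]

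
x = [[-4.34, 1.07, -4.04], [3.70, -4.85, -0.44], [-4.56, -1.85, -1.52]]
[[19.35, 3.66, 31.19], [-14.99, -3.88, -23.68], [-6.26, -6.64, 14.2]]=x @ [[1.20, 1.26, -3.06], [4.45, 1.92, 2.88], [-4.90, -1.75, -3.67]]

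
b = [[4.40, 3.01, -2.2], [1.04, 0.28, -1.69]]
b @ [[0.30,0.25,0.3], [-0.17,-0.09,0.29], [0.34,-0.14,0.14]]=[[0.06, 1.14, 1.88], [-0.31, 0.47, 0.16]]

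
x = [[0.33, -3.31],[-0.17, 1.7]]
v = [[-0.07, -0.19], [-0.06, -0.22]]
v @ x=[[0.01, -0.09], [0.02, -0.18]]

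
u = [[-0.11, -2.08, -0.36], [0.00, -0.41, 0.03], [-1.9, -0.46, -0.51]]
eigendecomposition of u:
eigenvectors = [[-0.51, -0.27, -0.09], [0.03, 0.05, 0.15], [0.86, -0.96, -0.98]]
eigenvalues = [0.6, -1.02, -0.61]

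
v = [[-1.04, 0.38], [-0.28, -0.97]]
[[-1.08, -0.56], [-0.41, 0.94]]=v @ [[1.08, 0.17],[0.11, -1.02]]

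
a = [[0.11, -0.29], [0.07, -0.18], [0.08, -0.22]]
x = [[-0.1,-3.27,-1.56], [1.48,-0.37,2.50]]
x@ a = [[-0.36, 0.96], [0.34, -0.91]]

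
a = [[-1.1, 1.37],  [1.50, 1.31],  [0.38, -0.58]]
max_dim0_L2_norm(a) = 1.98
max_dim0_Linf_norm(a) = 1.5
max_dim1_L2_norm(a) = 1.99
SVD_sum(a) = [[0.33, 0.62],[0.87, 1.64],[-0.16, -0.3]] + [[-1.43,0.75],[0.63,-0.33],[0.54,-0.28]]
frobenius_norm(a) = 2.74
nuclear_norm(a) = 3.88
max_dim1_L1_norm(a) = 2.81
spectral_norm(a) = 2.01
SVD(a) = [[-0.35,0.86],[-0.92,-0.38],[0.17,-0.33]] @ diag([2.0136420106601283, 1.8652200548205127]) @ [[-0.47, -0.88],[-0.88, 0.47]]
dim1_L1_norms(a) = [2.47, 2.81, 0.96]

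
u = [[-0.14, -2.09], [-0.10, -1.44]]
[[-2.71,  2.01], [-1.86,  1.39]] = u@ [[-0.97, 0.4], [1.36, -0.99]]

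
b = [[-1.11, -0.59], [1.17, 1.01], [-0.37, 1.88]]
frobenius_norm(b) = 2.76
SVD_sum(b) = [[-0.39, -0.9],[0.55, 1.28],[0.62, 1.45]] + [[-0.72, 0.31], [0.62, -0.27], [-0.99, 0.43]]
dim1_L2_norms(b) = [1.26, 1.55, 1.92]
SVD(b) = [[0.42, 0.52], [-0.6, -0.45], [-0.68, 0.72]] @ diag([2.3222710353520926, 1.4991855249983974]) @ [[-0.39,-0.92], [-0.92,0.39]]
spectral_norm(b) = 2.32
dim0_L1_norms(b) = [2.65, 3.48]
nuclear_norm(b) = 3.82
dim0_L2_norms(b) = [1.65, 2.21]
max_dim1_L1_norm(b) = 2.25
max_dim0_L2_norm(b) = 2.21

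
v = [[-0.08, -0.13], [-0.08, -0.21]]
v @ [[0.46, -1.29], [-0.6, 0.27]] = [[0.04, 0.07], [0.09, 0.05]]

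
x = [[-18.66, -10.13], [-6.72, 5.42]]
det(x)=-169.211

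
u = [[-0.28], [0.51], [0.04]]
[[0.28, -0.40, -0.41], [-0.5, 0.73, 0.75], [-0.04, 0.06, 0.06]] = u @[[-0.99,1.44,1.48]]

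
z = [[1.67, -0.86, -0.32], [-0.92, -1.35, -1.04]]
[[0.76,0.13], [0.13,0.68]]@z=[[1.15, -0.83, -0.38],[-0.41, -1.03, -0.75]]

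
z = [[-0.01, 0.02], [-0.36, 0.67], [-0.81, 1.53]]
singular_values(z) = [1.89, 0.0]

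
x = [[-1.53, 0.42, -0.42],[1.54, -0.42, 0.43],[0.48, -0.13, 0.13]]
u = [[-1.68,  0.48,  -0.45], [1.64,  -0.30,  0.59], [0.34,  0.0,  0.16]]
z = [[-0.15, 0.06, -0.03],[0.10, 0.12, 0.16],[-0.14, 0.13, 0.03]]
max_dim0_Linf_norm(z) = 0.16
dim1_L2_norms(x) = [1.64, 1.65, 0.51]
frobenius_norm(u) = 2.55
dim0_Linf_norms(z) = [0.15, 0.13, 0.16]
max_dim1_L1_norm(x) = 2.39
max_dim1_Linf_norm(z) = 0.16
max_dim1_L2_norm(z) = 0.22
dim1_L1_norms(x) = [2.37, 2.39, 0.74]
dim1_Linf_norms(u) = [1.68, 1.64, 0.34]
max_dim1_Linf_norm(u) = 1.68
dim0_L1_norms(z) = [0.39, 0.31, 0.22]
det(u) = 0.01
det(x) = 0.00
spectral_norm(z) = 0.25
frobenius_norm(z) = 0.34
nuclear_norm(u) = 2.75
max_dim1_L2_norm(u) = 1.8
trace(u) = -1.82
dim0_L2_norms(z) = [0.23, 0.19, 0.17]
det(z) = 0.00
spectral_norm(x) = 2.39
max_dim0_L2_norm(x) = 2.22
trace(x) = -1.82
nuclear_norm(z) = 0.48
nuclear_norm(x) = 2.39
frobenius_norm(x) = 2.39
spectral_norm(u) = 2.55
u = x + z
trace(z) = 0.00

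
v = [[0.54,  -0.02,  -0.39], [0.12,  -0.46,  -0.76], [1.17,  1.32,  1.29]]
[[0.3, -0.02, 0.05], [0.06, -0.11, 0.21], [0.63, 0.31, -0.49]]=v @ [[0.36, 0.08, -0.03], [0.44, 0.02, -0.19], [-0.29, 0.15, -0.16]]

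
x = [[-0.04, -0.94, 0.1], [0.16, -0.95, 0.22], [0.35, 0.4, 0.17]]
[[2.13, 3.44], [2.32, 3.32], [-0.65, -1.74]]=x @ [[1.49,-0.81],  [-2.45,-3.63],  [-1.1,-0.0]]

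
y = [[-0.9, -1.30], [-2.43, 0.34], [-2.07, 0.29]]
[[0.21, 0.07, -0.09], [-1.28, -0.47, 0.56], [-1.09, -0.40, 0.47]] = y @[[0.46, 0.17, -0.20], [-0.48, -0.17, 0.21]]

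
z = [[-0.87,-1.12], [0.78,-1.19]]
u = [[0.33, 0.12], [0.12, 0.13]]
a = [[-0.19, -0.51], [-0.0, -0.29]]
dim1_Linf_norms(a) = [0.51, 0.29]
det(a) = 0.06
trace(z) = -2.06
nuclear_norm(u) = 0.46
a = u @ z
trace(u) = 0.46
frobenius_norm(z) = 2.01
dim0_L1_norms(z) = [1.65, 2.31]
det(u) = 0.03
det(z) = 1.91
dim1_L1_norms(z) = [1.99, 1.97]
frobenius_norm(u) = 0.39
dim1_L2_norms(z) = [1.42, 1.42]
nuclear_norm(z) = 2.80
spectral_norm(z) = 1.63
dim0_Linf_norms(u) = [0.33, 0.13]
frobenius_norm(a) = 0.62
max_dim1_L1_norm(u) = 0.45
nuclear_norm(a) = 0.70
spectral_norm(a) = 0.61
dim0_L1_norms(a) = [0.19, 0.8]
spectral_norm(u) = 0.39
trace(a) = -0.48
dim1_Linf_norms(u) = [0.33, 0.13]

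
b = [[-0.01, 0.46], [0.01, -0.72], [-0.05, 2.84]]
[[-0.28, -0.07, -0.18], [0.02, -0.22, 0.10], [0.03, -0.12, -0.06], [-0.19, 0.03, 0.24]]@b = [[0.01,-0.59], [-0.01,0.45], [0.00,-0.07], [-0.01,0.57]]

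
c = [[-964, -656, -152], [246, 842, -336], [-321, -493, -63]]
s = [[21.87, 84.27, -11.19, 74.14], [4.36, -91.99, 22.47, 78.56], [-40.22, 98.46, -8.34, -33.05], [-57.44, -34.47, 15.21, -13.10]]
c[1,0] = 246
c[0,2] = -152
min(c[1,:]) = -336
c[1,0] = 246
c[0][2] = -152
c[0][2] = -152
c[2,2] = -63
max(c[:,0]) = 246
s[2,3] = -33.05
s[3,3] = -13.1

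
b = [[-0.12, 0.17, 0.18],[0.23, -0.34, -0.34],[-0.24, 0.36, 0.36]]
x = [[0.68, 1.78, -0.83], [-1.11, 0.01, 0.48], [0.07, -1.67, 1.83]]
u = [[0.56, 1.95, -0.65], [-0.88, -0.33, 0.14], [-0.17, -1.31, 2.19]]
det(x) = 2.70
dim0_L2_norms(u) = [1.06, 2.37, 2.29]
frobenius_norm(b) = 0.82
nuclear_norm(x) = 5.07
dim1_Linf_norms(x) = [1.78, 1.11, 1.83]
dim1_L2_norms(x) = [2.08, 1.21, 2.48]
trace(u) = 2.42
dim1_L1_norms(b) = [0.47, 0.91, 0.96]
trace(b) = -0.10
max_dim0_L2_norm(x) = 2.44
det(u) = 2.70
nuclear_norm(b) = 0.83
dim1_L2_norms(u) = [2.13, 0.95, 2.56]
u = x + b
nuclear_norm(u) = 5.09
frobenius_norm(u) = 3.46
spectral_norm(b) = 0.82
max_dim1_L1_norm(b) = 0.96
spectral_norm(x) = 3.16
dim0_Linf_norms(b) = [0.24, 0.36, 0.36]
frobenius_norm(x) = 3.45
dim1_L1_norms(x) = [3.29, 1.6, 3.57]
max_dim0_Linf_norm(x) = 1.83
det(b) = 0.00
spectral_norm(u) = 3.16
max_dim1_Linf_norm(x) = 1.83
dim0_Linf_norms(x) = [1.11, 1.78, 1.83]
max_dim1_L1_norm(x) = 3.57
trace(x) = 2.52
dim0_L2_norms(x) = [1.3, 2.44, 2.07]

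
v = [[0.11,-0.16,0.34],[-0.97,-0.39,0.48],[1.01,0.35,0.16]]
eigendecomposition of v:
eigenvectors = [[0.27, 0.5, -0.31], [0.83, -0.06, 0.88], [-0.49, 0.86, 0.37]]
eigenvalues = [-0.99, 0.72, 0.15]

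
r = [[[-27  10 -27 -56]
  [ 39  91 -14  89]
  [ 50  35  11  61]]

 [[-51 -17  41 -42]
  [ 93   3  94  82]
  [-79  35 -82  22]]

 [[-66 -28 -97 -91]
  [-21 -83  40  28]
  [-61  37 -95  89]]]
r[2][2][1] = 37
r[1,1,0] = 93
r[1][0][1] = -17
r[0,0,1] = 10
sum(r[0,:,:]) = 262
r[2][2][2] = -95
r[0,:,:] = [[-27, 10, -27, -56], [39, 91, -14, 89], [50, 35, 11, 61]]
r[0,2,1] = 35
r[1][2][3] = 22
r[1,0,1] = -17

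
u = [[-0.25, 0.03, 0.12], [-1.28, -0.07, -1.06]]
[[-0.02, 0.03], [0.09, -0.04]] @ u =[[-0.03,-0.00,-0.03], [0.03,0.01,0.05]]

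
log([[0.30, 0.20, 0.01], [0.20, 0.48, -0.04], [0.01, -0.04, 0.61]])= [[-1.40, 0.58, 0.05], [0.58, -0.88, -0.09], [0.05, -0.09, -0.50]]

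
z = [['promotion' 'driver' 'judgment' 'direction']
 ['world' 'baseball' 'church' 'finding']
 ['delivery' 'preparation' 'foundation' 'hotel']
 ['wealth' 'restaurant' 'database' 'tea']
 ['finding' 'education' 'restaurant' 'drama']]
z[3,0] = 'wealth'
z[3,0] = 'wealth'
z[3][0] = 'wealth'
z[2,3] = 'hotel'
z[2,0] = 'delivery'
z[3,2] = 'database'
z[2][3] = 'hotel'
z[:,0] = ['promotion', 'world', 'delivery', 'wealth', 'finding']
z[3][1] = 'restaurant'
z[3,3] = 'tea'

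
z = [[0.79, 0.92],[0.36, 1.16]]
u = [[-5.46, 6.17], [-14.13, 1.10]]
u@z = [[-2.09, 2.13],[-10.77, -11.72]]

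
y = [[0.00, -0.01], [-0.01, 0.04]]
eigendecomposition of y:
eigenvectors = [[-0.97, 0.23], [-0.23, -0.97]]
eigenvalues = [-0.0, 0.04]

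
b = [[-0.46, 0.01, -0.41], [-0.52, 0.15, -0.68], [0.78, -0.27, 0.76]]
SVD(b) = [[-0.39, -0.92, -0.04], [-0.56, 0.27, -0.78], [0.73, -0.29, -0.62]] @ diag([1.5382802126177635, 0.1260111660903765, 0.10869762411935113]) @ [[0.68,-0.19,0.71], [0.46,0.87,-0.21], [-0.58,0.47,0.67]]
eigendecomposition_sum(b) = [[-0.20+0.00j, 0.11+0.00j, (-0.23+0j)], [-0.50+0.00j, (0.26+0j), -0.57+0.00j], [0.57-0.00j, -0.30+0.00j, (0.66+0j)]] + [[(-0.13+0.01j), -0.05-0.08j, -0.09-0.07j],  [-0.01+0.08j, -0.06+0.02j, -0.05+0.04j],  [0.11+0.02j, 0.02+0.08j, 0.05+0.08j]] + [[(-0.13-0.01j), (-0.05+0.08j), (-0.09+0.07j)], [(-0.01-0.08j), -0.06-0.02j, (-0.05-0.04j)], [(0.11-0.02j), 0.02-0.08j, (0.05-0.08j)]]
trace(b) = 0.45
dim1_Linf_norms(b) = [0.46, 0.68, 0.78]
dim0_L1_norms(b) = [1.76, 0.43, 1.85]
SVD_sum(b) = [[-0.41, 0.11, -0.43], [-0.58, 0.16, -0.62], [0.76, -0.21, 0.8]] + [[-0.05, -0.1, 0.02], [0.02, 0.03, -0.01], [-0.02, -0.03, 0.01]] + [[0.0, -0.00, -0.0], [0.05, -0.04, -0.06], [0.04, -0.03, -0.05]]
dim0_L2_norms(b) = [1.04, 0.31, 1.1]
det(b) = 0.02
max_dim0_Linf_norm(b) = 0.78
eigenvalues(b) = [(0.72+0j), (-0.13+0.11j), (-0.13-0.11j)]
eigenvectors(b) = [[(0.26+0j), (-0.69+0j), (-0.69-0j)], [(0.63+0j), (-0.11+0.41j), (-0.11-0.41j)], [(-0.73+0j), (0.55+0.19j), (0.55-0.19j)]]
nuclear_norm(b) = 1.77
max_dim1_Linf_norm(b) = 0.78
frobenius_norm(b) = 1.55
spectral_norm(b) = 1.54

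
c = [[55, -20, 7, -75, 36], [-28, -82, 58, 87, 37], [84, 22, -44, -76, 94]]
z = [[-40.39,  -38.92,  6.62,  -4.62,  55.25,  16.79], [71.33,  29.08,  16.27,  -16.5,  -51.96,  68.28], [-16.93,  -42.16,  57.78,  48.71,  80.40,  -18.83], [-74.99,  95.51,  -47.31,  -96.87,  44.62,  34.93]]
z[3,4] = 44.62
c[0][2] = 7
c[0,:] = [55, -20, 7, -75, 36]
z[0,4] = 55.25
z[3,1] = 95.51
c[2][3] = -76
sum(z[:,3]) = -69.28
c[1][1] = -82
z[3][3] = -96.87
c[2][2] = -44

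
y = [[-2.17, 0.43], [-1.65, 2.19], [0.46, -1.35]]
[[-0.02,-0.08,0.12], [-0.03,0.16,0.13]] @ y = [[0.23, -0.35], [-0.14, 0.16]]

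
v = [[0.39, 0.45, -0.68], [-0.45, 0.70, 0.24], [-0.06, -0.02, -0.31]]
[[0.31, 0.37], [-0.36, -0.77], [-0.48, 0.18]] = v @ [[2.16, 0.47], [0.50, -0.57], [1.11, -0.65]]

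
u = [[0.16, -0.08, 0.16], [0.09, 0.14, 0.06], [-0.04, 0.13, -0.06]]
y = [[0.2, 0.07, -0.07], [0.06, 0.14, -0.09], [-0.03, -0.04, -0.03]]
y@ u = [[0.04, -0.02, 0.04], [0.03, 0.0, 0.02], [-0.01, -0.01, -0.01]]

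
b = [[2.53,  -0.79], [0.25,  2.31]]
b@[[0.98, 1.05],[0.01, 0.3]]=[[2.47, 2.42],[0.27, 0.96]]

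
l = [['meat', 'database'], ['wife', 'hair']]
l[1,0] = 'wife'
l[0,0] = 'meat'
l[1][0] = 'wife'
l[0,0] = 'meat'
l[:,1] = ['database', 'hair']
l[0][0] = 'meat'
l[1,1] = 'hair'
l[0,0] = 'meat'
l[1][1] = 'hair'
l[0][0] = 'meat'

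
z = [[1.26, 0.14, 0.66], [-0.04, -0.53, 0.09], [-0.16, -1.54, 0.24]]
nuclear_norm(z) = 3.08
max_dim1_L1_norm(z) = 2.06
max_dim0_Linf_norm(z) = 1.54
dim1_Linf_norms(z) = [1.26, 0.53, 1.54]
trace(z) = 0.97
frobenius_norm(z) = 2.19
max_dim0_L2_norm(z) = 1.63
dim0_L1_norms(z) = [1.46, 2.21, 0.99]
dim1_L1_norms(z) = [2.06, 0.66, 1.94]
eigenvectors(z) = [[-0.99, -0.41, -0.47],[0.03, 0.3, 0.18],[0.12, 0.86, 0.86]]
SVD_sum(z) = [[0.18, 0.51, -0.01], [-0.17, -0.49, 0.01], [-0.5, -1.43, 0.03]] + [[1.08, -0.37, 0.67],[0.13, -0.04, 0.08],[0.34, -0.11, 0.21]] + [[-0.00,0.0,0.00], [0.00,-0.00,-0.0], [-0.00,0.0,0.00]]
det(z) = -0.00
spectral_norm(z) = 1.68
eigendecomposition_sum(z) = [[1.26, -0.64, 0.82],[-0.04, 0.02, -0.02],[-0.15, 0.08, -0.1]] + [[0.0, 0.76, -0.16],[-0.00, -0.54, 0.11],[-0.01, -1.57, 0.32]] + [[-0.00, 0.03, -0.01], [0.00, -0.01, 0.0], [0.00, -0.05, 0.02]]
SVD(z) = [[-0.32,-0.95,0.01], [0.31,-0.11,-0.95], [0.90,-0.30,0.33]] @ diag([1.6835965621402291, 1.3977489552991555, 0.000688411010659326]) @ [[-0.33,  -0.94,  0.02], [-0.82,  0.28,  -0.51], [-0.47,  0.18,  0.86]]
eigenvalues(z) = [1.18, -0.21, 0.01]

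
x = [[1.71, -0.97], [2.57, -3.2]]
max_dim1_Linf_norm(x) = 3.2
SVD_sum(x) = [[1.27,-1.38], [2.77,-3.01]] + [[0.44, 0.41], [-0.20, -0.19]]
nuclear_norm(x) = 5.16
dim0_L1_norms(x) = [4.28, 4.17]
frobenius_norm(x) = 4.55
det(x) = -2.98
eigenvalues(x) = [1.13, -2.62]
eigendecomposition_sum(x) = [[1.31, -0.29], [0.78, -0.17]] + [[0.40, -0.68], [1.79, -3.03]]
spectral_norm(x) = 4.50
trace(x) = -1.49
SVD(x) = [[-0.42, -0.91], [-0.91, 0.42]] @ diag([4.502455381843959, 0.6616611931376709]) @ [[-0.68, 0.74], [-0.74, -0.68]]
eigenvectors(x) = [[0.86, 0.22], [0.51, 0.98]]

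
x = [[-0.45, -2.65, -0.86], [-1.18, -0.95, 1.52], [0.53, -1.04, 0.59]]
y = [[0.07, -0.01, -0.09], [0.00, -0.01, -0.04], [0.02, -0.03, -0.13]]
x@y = [[-0.05, 0.06, 0.26],[-0.05, -0.02, -0.05],[0.05, -0.01, -0.08]]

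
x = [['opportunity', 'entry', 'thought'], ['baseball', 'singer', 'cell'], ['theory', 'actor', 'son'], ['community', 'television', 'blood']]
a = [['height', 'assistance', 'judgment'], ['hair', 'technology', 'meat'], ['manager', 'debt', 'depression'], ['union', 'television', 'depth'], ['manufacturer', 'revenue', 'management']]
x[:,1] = ['entry', 'singer', 'actor', 'television']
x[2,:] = ['theory', 'actor', 'son']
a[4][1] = 'revenue'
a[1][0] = 'hair'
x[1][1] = 'singer'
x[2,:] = ['theory', 'actor', 'son']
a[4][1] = 'revenue'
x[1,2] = 'cell'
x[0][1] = 'entry'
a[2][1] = 'debt'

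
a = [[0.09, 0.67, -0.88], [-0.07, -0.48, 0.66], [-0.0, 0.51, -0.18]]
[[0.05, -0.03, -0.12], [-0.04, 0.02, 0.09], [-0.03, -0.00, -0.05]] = a@[[0.05, 0.09, -0.06], [-0.11, 0.01, -0.06], [-0.14, 0.05, 0.09]]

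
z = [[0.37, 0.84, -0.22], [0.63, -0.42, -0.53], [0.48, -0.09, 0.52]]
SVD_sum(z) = [[0.21, 0.89, -0.15], [-0.04, -0.17, 0.03], [-0.01, -0.06, 0.01]] + [[0.15, -0.05, -0.09], [0.74, -0.25, -0.45], [0.13, -0.04, -0.08]] + [[0.01, 0.00, 0.02], [-0.07, -0.0, -0.11], [0.37, 0.01, 0.59]]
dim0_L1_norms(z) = [1.48, 1.35, 1.27]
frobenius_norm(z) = 1.50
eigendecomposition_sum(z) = [[(-0.23+0j), 0.39+0.00j, 0.11-0.00j], [0.38-0.00j, -0.66-0.00j, (-0.18+0j)], [0.10-0.00j, (-0.17-0j), -0.05+0.00j]] + [[0.30+0.09j, 0.22-0.04j, (-0.16+0.38j)], [0.12+0.12j, 0.12+0.04j, -0.17+0.14j], [(0.19-0.24j), (0.04-0.22j), 0.28+0.28j]] + [[(0.3-0.09j), (0.22+0.04j), (-0.16-0.38j)], [(0.12-0.12j), (0.12-0.04j), (-0.17-0.14j)], [0.19+0.24j, 0.04+0.22j, 0.28-0.28j]]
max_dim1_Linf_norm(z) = 0.84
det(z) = -0.62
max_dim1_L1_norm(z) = 1.58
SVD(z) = [[-0.98, 0.20, -0.03],[0.19, 0.97, 0.18],[0.06, 0.17, -0.98]] @ diag([0.944611499988511, 0.9299696063310462, 0.704886973485774]) @ [[-0.23, -0.96, 0.16], [0.82, -0.28, -0.5], [-0.53, -0.02, -0.85]]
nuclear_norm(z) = 2.58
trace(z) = 0.47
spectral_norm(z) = 0.94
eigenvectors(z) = [[0.50+0.00j, -0.67+0.00j, (-0.67-0j)], [-0.84+0.00j, (-0.33-0.17j), -0.33+0.17j], [(-0.22+0j), -0.23+0.61j, -0.23-0.61j]]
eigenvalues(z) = [(-0.94+0j), (0.7+0.41j), (0.7-0.41j)]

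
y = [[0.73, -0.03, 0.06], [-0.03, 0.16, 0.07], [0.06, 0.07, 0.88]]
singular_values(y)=[0.91, 0.71, 0.15]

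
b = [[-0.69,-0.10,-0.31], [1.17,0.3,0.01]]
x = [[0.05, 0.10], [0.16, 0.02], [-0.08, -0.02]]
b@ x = [[-0.03,-0.06], [0.11,0.12]]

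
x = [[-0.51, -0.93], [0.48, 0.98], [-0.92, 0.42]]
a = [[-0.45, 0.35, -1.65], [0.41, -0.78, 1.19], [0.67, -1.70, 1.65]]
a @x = [[1.92,0.07], [-1.68,-0.65], [-2.68,-1.60]]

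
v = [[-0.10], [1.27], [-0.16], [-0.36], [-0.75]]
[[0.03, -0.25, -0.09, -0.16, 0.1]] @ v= [[-0.32]]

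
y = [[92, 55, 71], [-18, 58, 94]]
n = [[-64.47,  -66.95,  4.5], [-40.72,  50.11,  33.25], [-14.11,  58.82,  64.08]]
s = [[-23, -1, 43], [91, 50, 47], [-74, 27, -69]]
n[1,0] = -40.72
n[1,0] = -40.72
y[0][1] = 55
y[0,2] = 71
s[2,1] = 27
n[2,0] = -14.11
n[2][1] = 58.82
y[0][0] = 92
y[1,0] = -18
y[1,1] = 58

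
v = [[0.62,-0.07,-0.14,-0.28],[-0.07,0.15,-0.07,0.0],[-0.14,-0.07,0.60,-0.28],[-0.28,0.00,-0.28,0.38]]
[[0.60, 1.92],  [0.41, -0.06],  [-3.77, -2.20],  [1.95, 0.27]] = v@[[1.55, 2.28], [1.44, -0.87], [-4.31, -3.22], [3.1, 0.03]]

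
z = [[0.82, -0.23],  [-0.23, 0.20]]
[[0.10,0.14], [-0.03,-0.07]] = z @ [[0.12, 0.12], [0.01, -0.19]]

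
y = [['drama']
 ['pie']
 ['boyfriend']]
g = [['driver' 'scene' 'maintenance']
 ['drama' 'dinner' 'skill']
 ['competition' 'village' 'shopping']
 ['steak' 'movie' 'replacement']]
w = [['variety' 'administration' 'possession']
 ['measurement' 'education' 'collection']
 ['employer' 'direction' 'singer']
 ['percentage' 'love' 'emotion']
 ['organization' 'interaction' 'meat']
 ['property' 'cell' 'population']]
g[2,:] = ['competition', 'village', 'shopping']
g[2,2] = 'shopping'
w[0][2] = 'possession'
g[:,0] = ['driver', 'drama', 'competition', 'steak']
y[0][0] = 'drama'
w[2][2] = 'singer'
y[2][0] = 'boyfriend'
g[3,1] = 'movie'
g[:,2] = ['maintenance', 'skill', 'shopping', 'replacement']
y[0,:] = ['drama']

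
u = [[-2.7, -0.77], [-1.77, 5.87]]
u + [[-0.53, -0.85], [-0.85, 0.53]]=[[-3.23, -1.62], [-2.62, 6.40]]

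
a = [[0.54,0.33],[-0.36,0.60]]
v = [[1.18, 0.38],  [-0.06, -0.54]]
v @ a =[[0.5, 0.62],[0.16, -0.34]]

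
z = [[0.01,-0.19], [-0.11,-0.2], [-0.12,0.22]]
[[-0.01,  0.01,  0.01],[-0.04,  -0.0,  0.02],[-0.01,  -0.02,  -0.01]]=z @ [[0.23, 0.08, -0.06],[0.06, -0.04, -0.08]]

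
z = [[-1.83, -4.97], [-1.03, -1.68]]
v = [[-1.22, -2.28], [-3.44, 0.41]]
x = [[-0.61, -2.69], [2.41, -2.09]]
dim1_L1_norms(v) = [3.5, 3.85]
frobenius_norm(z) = 5.65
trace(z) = -3.51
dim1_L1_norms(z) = [6.8, 2.71]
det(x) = 7.76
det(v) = -8.34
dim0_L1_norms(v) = [4.66, 2.69]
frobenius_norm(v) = 4.32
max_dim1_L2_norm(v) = 3.46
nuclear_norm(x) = 5.77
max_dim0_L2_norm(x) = 3.41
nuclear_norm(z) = 6.00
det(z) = -2.04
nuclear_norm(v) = 5.95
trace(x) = -2.70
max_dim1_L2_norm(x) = 3.19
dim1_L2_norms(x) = [2.76, 3.19]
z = x + v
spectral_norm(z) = 5.64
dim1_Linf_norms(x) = [2.69, 2.41]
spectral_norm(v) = 3.68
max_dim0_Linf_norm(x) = 2.69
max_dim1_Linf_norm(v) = 3.44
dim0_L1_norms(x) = [3.02, 4.78]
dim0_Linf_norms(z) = [1.83, 4.97]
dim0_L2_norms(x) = [2.49, 3.41]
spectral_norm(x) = 3.64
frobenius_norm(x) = 4.22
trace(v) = -0.81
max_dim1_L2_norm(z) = 5.3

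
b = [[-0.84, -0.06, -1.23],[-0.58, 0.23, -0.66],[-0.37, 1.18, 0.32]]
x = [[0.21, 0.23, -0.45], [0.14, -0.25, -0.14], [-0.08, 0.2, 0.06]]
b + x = [[-0.63,0.17,-1.68], [-0.44,-0.02,-0.8], [-0.45,1.38,0.38]]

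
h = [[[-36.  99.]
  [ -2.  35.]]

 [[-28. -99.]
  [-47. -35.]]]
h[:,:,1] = [[99.0, 35.0], [-99.0, -35.0]]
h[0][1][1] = 35.0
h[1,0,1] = -99.0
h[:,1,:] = [[-2.0, 35.0], [-47.0, -35.0]]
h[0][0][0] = -36.0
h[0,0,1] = 99.0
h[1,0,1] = -99.0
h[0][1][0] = -2.0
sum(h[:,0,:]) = -64.0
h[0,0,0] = -36.0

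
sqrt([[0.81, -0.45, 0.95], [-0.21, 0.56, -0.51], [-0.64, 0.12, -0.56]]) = [[1.20, -0.20, 0.94], [-0.33, 0.67, -0.55], [-0.74, -0.08, -0.30]]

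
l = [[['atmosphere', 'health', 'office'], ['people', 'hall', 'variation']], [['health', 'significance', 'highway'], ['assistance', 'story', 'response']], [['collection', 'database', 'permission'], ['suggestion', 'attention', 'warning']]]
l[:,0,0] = ['atmosphere', 'health', 'collection']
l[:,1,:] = [['people', 'hall', 'variation'], ['assistance', 'story', 'response'], ['suggestion', 'attention', 'warning']]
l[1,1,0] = 'assistance'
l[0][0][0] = 'atmosphere'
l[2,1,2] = 'warning'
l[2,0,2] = 'permission'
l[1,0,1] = 'significance'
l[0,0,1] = 'health'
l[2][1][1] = 'attention'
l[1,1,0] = 'assistance'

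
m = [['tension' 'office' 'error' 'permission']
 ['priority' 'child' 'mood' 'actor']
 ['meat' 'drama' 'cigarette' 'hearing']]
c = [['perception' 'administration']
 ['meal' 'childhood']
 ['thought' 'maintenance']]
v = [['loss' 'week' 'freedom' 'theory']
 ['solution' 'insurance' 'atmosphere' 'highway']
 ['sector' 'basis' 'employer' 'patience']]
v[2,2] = 'employer'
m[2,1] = 'drama'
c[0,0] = 'perception'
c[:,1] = ['administration', 'childhood', 'maintenance']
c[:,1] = ['administration', 'childhood', 'maintenance']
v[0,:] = ['loss', 'week', 'freedom', 'theory']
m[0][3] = 'permission'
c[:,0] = ['perception', 'meal', 'thought']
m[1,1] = 'child'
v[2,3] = 'patience'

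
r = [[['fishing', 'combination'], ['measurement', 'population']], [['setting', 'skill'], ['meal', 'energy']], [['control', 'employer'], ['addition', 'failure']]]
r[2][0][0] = 'control'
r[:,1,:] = [['measurement', 'population'], ['meal', 'energy'], ['addition', 'failure']]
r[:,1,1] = ['population', 'energy', 'failure']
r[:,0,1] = ['combination', 'skill', 'employer']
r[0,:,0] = ['fishing', 'measurement']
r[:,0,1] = ['combination', 'skill', 'employer']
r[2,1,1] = 'failure'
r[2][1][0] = 'addition'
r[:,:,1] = [['combination', 'population'], ['skill', 'energy'], ['employer', 'failure']]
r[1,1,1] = 'energy'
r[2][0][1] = 'employer'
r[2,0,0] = 'control'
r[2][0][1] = 'employer'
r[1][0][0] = 'setting'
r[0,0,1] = 'combination'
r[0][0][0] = 'fishing'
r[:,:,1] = [['combination', 'population'], ['skill', 'energy'], ['employer', 'failure']]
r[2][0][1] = 'employer'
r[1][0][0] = 'setting'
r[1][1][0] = 'meal'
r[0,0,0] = 'fishing'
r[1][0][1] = 'skill'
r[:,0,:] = [['fishing', 'combination'], ['setting', 'skill'], ['control', 'employer']]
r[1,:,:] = [['setting', 'skill'], ['meal', 'energy']]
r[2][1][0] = 'addition'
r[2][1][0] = 'addition'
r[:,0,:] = [['fishing', 'combination'], ['setting', 'skill'], ['control', 'employer']]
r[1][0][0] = 'setting'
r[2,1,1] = 'failure'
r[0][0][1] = 'combination'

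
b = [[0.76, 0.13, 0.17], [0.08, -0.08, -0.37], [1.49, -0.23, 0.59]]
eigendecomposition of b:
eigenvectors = [[-0.31, -0.17, 0.18], [0.25, -0.59, -0.84], [-0.92, 0.79, -0.51]]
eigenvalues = [1.16, 0.43, -0.32]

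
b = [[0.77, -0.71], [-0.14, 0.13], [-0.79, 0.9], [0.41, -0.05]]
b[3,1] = -0.052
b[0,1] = -0.707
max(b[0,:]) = 0.773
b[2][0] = -0.794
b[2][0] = -0.794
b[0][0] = 0.773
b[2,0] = -0.794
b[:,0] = [0.773, -0.141, -0.794, 0.412]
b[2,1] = 0.895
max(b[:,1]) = 0.895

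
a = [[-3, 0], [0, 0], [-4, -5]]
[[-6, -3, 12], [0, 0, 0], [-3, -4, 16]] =a@[[2, 1, -4], [-1, 0, 0]]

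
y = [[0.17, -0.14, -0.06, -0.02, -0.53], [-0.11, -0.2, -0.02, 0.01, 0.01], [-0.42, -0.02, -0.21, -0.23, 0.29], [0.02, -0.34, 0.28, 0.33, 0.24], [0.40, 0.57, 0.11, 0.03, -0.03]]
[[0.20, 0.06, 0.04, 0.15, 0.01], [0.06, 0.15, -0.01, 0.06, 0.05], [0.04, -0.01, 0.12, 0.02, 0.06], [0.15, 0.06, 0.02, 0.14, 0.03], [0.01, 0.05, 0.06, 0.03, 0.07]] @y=[[0.02,-0.09,0.02,0.04,-0.06], [0.02,-0.03,0.02,0.02,-0.02], [-0.02,0.02,-0.02,-0.02,0.02], [0.03,-0.06,0.03,0.04,-0.04], [-0.0,0.02,0.0,-0.00,0.02]]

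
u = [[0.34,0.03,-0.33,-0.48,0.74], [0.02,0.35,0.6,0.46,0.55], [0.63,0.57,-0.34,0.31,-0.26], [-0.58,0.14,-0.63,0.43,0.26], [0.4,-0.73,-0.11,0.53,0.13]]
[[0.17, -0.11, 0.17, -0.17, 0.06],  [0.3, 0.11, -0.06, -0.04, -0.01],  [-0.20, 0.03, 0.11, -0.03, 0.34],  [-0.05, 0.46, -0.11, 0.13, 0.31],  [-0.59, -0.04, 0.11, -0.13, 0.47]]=u@[[-0.27, -0.3, 0.23, -0.20, 0.24], [0.42, 0.15, -0.05, 0.08, -0.11], [0.29, -0.19, -0.07, -0.02, -0.39], [-0.34, 0.29, -0.07, 0.04, 0.45], [0.25, 0.08, 0.05, -0.12, 0.09]]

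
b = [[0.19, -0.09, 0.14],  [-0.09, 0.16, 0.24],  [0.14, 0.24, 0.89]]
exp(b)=[[1.23, -0.08, 0.23], [-0.08, 1.22, 0.41], [0.23, 0.41, 2.51]]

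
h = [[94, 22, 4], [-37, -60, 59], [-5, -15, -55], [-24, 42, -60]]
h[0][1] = 22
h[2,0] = -5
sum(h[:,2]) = -52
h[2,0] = -5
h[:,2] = [4, 59, -55, -60]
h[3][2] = -60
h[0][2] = 4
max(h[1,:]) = 59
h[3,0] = -24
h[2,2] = -55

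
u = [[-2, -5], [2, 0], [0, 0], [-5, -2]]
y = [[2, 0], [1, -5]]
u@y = [[-9, 25], [4, 0], [0, 0], [-12, 10]]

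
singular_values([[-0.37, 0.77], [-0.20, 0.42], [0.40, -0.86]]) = [1.36, 0.01]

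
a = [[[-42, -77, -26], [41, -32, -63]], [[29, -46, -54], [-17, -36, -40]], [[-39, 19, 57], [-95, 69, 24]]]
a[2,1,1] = 69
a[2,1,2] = 24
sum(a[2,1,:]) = -2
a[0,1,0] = 41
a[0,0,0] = -42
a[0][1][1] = -32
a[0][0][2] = -26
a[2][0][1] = 19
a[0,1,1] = -32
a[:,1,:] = [[41, -32, -63], [-17, -36, -40], [-95, 69, 24]]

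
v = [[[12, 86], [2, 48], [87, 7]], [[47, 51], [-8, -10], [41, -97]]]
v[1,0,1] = 51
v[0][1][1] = 48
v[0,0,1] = 86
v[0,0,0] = 12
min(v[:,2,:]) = -97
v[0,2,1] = 7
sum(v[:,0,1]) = 137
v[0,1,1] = 48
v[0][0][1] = 86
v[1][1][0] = -8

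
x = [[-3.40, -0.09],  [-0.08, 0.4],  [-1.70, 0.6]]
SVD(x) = [[-0.89, 0.39], [-0.03, -0.57], [-0.45, -0.73]] @ diag([3.807393045941602, 0.6987547450397238]) @ [[1.0,-0.05],  [-0.05,-1.00]]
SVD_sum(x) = [[-3.39, 0.18],[-0.10, 0.01],[-1.73, 0.09]] + [[-0.01, -0.27], [0.02, 0.39], [0.03, 0.51]]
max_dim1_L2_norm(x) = 3.4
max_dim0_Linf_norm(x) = 3.4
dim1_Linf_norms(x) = [3.4, 0.4, 1.7]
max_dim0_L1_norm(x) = 5.18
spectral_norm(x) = 3.81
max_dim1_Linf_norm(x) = 3.4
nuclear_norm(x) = 4.51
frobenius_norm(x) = 3.87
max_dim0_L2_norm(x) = 3.8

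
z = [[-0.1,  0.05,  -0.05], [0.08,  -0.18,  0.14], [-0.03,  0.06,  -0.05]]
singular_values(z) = [0.28, 0.07, 0.0]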